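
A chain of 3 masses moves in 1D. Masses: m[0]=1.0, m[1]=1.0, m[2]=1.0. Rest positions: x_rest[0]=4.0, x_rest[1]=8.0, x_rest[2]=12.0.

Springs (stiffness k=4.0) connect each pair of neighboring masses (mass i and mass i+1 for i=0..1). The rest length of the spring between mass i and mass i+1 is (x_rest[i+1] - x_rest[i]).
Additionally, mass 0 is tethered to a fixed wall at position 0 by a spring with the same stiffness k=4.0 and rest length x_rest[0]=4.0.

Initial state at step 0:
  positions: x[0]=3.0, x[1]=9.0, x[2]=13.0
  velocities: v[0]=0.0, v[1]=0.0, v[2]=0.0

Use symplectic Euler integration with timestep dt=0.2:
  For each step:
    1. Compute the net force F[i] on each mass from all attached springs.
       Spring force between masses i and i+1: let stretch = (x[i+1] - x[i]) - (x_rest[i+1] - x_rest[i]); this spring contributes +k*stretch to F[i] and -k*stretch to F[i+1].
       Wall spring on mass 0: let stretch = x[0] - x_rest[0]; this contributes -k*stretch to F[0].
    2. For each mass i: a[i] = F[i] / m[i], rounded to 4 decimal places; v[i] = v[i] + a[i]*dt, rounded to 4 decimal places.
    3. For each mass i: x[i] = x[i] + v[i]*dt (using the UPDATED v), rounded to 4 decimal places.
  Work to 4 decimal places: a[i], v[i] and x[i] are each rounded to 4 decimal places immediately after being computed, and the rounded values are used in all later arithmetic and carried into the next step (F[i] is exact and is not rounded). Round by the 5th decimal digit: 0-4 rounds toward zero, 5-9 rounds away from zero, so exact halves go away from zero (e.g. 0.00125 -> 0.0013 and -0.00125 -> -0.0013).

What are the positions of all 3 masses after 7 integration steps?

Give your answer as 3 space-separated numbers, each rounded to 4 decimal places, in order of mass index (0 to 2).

Answer: 4.2247 8.9858 11.4251

Derivation:
Step 0: x=[3.0000 9.0000 13.0000] v=[0.0000 0.0000 0.0000]
Step 1: x=[3.4800 8.6800 13.0000] v=[2.4000 -1.6000 0.0000]
Step 2: x=[4.2352 8.2192 12.9488] v=[3.7760 -2.3040 -0.2560]
Step 3: x=[4.9502 7.8777 12.7809] v=[3.5750 -1.7075 -0.8397]
Step 4: x=[5.3416 7.8523 12.4684] v=[1.9568 -0.1269 -1.5623]
Step 5: x=[5.2800 8.1638 12.0574] v=[-0.3079 1.5574 -2.0552]
Step 6: x=[4.8350 8.6368 11.6634] v=[-2.2249 2.3652 -1.9701]
Step 7: x=[4.2247 8.9858 11.4251] v=[-3.0515 1.7450 -1.1914]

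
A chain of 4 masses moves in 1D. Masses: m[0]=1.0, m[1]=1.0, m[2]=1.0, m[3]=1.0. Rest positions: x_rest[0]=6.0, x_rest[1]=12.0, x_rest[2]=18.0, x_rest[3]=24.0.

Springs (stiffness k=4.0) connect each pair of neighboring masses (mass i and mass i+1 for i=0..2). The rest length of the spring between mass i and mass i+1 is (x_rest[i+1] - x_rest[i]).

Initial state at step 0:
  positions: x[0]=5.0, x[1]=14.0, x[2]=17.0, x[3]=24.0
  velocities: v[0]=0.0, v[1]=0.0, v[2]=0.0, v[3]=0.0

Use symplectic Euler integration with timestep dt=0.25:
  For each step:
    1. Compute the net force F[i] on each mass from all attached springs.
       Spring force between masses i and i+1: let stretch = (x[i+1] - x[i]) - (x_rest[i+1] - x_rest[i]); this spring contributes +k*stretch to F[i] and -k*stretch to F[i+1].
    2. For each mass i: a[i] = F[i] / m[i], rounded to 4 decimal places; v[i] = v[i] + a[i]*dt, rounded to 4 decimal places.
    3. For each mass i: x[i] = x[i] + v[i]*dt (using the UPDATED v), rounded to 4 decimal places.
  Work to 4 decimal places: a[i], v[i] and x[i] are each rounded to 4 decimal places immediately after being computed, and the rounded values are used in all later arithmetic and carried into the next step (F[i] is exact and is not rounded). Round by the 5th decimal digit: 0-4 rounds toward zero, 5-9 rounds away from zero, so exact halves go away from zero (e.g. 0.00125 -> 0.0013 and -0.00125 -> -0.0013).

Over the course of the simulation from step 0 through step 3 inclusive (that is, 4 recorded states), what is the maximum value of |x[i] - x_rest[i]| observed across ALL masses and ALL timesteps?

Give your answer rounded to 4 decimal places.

Answer: 2.0312

Derivation:
Step 0: x=[5.0000 14.0000 17.0000 24.0000] v=[0.0000 0.0000 0.0000 0.0000]
Step 1: x=[5.7500 12.5000 18.0000 23.7500] v=[3.0000 -6.0000 4.0000 -1.0000]
Step 2: x=[6.6875 10.6875 19.0625 23.5625] v=[3.7500 -7.2500 4.2500 -0.7500]
Step 3: x=[7.1250 9.9688 19.1563 23.7500] v=[1.7500 -2.8750 0.3750 0.7500]
Max displacement = 2.0312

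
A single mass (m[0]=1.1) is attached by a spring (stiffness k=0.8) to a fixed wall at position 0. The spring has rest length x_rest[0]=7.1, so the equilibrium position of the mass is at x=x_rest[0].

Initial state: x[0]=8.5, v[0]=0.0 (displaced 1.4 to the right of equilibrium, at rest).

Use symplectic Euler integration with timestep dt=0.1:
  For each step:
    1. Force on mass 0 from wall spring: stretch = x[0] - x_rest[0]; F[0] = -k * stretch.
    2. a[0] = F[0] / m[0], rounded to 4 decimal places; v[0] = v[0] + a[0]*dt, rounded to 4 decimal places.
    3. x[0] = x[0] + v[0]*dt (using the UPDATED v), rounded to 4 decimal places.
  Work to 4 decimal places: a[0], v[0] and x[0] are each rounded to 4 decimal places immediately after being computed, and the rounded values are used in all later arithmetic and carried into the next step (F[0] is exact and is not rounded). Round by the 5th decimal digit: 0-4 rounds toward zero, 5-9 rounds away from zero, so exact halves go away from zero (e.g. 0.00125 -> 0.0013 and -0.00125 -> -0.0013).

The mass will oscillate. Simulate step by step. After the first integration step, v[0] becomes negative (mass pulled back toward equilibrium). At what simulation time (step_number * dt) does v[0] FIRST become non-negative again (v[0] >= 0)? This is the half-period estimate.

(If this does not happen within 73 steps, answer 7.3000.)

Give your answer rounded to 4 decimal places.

Answer: 3.7000

Derivation:
Step 0: x=[8.5000] v=[0.0000]
Step 1: x=[8.4898] v=[-0.1018]
Step 2: x=[8.4695] v=[-0.2029]
Step 3: x=[8.4393] v=[-0.3025]
Step 4: x=[8.3993] v=[-0.3999]
Step 5: x=[8.3499] v=[-0.4944]
Step 6: x=[8.2914] v=[-0.5853]
Step 7: x=[8.2242] v=[-0.6720]
Step 8: x=[8.1488] v=[-0.7538]
Step 9: x=[8.0658] v=[-0.8301]
Step 10: x=[7.9758] v=[-0.9003]
Step 11: x=[7.8794] v=[-0.9640]
Step 12: x=[7.7773] v=[-1.0207]
Step 13: x=[7.6703] v=[-1.0700]
Step 14: x=[7.5592] v=[-1.1115]
Step 15: x=[7.4447] v=[-1.1449]
Step 16: x=[7.3277] v=[-1.1700]
Step 17: x=[7.2090] v=[-1.1866]
Step 18: x=[7.0896] v=[-1.1945]
Step 19: x=[6.9702] v=[-1.1937]
Step 20: x=[6.8518] v=[-1.1843]
Step 21: x=[6.7352] v=[-1.1663]
Step 22: x=[6.6212] v=[-1.1398]
Step 23: x=[6.5107] v=[-1.1050]
Step 24: x=[6.4045] v=[-1.0621]
Step 25: x=[6.3034] v=[-1.0115]
Step 26: x=[6.2080] v=[-0.9536]
Step 27: x=[6.1191] v=[-0.8887]
Step 28: x=[6.0374] v=[-0.8174]
Step 29: x=[5.9634] v=[-0.7401]
Step 30: x=[5.8977] v=[-0.6574]
Step 31: x=[5.8407] v=[-0.5700]
Step 32: x=[5.7929] v=[-0.4784]
Step 33: x=[5.7546] v=[-0.3833]
Step 34: x=[5.7261] v=[-0.2855]
Step 35: x=[5.7075] v=[-0.1856]
Step 36: x=[5.6991] v=[-0.0843]
Step 37: x=[5.7009] v=[0.0176]
First v>=0 after going negative at step 37, time=3.7000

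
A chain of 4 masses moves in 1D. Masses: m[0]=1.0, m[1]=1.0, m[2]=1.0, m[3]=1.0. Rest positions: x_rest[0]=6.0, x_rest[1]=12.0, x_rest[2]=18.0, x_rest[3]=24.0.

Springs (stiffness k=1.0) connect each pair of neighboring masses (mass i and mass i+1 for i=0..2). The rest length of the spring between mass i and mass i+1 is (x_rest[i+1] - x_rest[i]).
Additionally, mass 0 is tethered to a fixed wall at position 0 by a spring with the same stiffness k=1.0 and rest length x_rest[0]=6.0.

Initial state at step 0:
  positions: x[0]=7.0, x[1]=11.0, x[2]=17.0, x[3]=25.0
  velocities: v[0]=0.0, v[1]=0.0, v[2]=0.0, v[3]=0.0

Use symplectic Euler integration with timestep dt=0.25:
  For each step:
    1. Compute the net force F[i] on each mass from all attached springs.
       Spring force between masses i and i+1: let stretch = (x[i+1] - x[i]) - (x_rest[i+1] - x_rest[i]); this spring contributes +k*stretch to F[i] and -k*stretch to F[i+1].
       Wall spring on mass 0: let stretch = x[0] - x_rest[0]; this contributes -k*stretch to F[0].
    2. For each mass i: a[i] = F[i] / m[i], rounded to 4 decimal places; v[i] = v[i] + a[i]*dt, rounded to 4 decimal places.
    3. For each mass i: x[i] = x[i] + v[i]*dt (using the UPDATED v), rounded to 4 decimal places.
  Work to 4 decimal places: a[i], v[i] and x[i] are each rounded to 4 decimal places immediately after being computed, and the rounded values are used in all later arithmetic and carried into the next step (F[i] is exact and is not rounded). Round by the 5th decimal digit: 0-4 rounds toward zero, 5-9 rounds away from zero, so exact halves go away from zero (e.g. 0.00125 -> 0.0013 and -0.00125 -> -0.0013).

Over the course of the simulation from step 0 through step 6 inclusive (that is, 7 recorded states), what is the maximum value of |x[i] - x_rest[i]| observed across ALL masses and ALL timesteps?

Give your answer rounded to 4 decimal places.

Step 0: x=[7.0000 11.0000 17.0000 25.0000] v=[0.0000 0.0000 0.0000 0.0000]
Step 1: x=[6.8125 11.1250 17.1250 24.8750] v=[-0.7500 0.5000 0.5000 -0.5000]
Step 2: x=[6.4688 11.3555 17.3594 24.6406] v=[-1.3750 0.9219 0.9375 -0.9375]
Step 3: x=[6.0262 11.6558 17.6736 24.3262] v=[-1.7705 1.2012 1.2568 -1.2578]
Step 4: x=[5.5588 11.9804 18.0275 23.9710] v=[-1.8697 1.2983 1.4155 -1.4210]
Step 5: x=[5.1453 12.2816 18.3749 23.6193] v=[-1.6540 1.2047 1.3896 -1.4069]
Step 6: x=[4.8562 12.5176 18.6693 23.3148] v=[-1.1563 0.9440 1.1774 -1.2180]
Max displacement = 1.1438

Answer: 1.1438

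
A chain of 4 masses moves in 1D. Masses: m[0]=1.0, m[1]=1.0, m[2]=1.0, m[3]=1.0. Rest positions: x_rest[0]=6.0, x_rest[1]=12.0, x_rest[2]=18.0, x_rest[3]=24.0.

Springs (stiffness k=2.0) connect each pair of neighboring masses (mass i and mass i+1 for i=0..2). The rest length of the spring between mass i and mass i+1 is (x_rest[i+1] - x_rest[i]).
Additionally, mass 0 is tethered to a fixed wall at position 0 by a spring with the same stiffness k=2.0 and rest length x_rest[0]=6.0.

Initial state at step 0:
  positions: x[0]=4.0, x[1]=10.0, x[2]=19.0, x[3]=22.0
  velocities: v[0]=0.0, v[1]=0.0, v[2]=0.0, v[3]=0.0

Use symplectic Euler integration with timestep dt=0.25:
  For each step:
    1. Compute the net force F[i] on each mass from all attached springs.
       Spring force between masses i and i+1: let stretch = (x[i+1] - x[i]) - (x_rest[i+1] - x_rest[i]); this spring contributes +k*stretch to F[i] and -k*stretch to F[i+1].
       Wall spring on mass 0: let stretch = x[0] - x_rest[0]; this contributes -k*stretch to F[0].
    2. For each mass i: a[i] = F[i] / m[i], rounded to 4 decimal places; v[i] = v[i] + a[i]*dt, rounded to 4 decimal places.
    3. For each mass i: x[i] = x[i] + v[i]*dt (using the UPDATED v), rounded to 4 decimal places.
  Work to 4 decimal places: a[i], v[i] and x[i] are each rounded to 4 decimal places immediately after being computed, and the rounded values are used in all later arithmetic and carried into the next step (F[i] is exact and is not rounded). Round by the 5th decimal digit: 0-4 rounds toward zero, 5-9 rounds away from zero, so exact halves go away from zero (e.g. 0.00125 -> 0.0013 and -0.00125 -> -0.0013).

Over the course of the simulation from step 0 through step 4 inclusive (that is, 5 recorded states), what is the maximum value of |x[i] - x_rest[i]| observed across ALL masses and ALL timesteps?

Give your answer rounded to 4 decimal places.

Answer: 2.9906

Derivation:
Step 0: x=[4.0000 10.0000 19.0000 22.0000] v=[0.0000 0.0000 0.0000 0.0000]
Step 1: x=[4.2500 10.3750 18.2500 22.3750] v=[1.0000 1.5000 -3.0000 1.5000]
Step 2: x=[4.7344 10.9688 17.0313 22.9844] v=[1.9375 2.3750 -4.8750 2.4375]
Step 3: x=[5.4063 11.5411 15.7989 23.5997] v=[2.6875 2.2891 -4.9297 2.4610]
Step 4: x=[6.1693 11.8788 15.0094 23.9899] v=[3.0518 1.3506 -3.1582 1.5606]
Max displacement = 2.9906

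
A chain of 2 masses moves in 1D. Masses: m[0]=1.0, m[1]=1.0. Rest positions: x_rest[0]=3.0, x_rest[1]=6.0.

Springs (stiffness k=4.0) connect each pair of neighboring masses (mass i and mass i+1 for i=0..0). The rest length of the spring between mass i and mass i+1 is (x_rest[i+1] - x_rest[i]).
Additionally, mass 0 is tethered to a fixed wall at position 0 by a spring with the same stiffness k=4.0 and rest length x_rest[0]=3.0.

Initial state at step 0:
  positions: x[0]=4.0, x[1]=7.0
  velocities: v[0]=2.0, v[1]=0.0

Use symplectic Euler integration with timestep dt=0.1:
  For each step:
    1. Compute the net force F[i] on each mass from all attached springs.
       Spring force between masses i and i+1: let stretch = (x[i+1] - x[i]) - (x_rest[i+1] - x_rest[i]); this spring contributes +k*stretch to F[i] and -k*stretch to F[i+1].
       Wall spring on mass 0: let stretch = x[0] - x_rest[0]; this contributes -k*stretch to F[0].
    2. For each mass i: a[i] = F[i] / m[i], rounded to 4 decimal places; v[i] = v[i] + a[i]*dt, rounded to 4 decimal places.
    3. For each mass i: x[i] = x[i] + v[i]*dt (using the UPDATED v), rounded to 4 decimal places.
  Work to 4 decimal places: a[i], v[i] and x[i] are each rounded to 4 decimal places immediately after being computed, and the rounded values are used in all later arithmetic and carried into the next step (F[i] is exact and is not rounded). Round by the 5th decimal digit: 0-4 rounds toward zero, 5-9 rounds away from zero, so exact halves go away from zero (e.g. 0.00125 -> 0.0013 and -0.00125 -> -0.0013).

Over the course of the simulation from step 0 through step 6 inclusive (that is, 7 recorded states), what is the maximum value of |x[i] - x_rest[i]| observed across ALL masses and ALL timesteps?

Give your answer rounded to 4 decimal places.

Answer: 1.3133

Derivation:
Step 0: x=[4.0000 7.0000] v=[2.0000 0.0000]
Step 1: x=[4.1600 7.0000] v=[1.6000 0.0000]
Step 2: x=[4.2672 7.0064] v=[1.0720 0.0640]
Step 3: x=[4.3133 7.0232] v=[0.4608 0.1683]
Step 4: x=[4.2952 7.0516] v=[-0.1806 0.2843]
Step 5: x=[4.2156 7.0898] v=[-0.7961 0.3817]
Step 6: x=[4.0823 7.1330] v=[-1.3327 0.4320]
Max displacement = 1.3133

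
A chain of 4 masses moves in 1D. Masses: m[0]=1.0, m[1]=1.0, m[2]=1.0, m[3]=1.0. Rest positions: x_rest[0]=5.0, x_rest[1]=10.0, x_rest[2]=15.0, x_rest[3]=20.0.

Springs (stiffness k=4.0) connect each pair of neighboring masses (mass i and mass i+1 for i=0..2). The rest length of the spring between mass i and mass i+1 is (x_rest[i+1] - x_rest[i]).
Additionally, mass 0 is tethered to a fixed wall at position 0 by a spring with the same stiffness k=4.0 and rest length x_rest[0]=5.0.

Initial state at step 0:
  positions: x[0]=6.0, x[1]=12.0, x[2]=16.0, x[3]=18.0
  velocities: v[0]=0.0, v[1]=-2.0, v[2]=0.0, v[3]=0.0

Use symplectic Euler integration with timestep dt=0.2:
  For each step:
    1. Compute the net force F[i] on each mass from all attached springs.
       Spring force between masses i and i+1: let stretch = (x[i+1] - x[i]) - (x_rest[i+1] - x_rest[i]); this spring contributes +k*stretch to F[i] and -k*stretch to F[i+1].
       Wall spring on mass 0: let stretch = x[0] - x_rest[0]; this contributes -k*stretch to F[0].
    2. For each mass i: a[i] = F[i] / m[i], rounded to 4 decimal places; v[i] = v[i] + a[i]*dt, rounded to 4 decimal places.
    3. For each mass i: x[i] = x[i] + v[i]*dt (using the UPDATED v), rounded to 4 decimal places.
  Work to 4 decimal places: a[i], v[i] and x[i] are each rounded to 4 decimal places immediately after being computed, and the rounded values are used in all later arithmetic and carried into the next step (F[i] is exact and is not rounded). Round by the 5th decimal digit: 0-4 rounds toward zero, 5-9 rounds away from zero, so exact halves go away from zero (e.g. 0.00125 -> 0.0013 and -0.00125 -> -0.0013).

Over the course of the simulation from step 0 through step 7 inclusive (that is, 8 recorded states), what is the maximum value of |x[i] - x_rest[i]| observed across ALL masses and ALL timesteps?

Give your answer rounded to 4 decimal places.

Answer: 2.1158

Derivation:
Step 0: x=[6.0000 12.0000 16.0000 18.0000] v=[0.0000 -2.0000 0.0000 0.0000]
Step 1: x=[6.0000 11.2800 15.6800 18.4800] v=[0.0000 -3.6000 -1.6000 2.4000]
Step 2: x=[5.8848 10.4192 15.1040 19.3120] v=[-0.5760 -4.3040 -2.8800 4.1600]
Step 3: x=[5.5535 9.5825 14.4517 20.2707] v=[-1.6563 -4.1837 -3.2614 4.7936]
Step 4: x=[4.9783 8.8802 13.9514 21.0984] v=[-2.8759 -3.5115 -2.5016 4.1384]
Step 5: x=[4.2309 8.3650 13.7832 21.5826] v=[-3.7370 -2.5761 -0.8410 2.4208]
Step 6: x=[3.4680 8.0552 13.9960 21.6189] v=[-3.8144 -1.5488 1.0640 0.1813]
Step 7: x=[2.8842 7.9620 14.4779 21.2355] v=[-2.9190 -0.4659 2.4097 -1.9170]
Max displacement = 2.1158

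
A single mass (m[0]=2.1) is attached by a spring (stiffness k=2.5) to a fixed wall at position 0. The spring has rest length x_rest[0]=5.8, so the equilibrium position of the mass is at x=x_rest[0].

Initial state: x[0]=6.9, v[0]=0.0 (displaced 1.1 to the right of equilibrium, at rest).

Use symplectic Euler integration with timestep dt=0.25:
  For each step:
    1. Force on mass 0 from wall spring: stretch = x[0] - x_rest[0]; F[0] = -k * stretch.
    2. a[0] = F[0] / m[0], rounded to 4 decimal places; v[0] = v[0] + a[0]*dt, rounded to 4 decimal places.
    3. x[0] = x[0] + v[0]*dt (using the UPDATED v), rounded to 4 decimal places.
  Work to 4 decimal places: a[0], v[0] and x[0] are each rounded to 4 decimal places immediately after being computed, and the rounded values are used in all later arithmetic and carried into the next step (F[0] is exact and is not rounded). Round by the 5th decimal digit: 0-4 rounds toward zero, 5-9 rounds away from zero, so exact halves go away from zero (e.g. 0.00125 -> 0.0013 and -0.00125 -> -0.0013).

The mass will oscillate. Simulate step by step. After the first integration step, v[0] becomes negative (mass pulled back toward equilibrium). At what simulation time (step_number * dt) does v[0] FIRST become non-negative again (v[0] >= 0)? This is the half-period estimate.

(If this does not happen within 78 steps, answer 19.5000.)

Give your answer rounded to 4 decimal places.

Step 0: x=[6.9000] v=[0.0000]
Step 1: x=[6.8182] v=[-0.3274]
Step 2: x=[6.6606] v=[-0.6304]
Step 3: x=[6.4390] v=[-0.8865]
Step 4: x=[6.1698] v=[-1.0767]
Step 5: x=[5.8731] v=[-1.1868]
Step 6: x=[5.5710] v=[-1.2086]
Step 7: x=[5.2859] v=[-1.1405]
Step 8: x=[5.0390] v=[-0.9875]
Step 9: x=[4.8488] v=[-0.7610]
Step 10: x=[4.7293] v=[-0.4779]
Step 11: x=[4.6895] v=[-0.1593]
Step 12: x=[4.7323] v=[0.1712]
First v>=0 after going negative at step 12, time=3.0000

Answer: 3.0000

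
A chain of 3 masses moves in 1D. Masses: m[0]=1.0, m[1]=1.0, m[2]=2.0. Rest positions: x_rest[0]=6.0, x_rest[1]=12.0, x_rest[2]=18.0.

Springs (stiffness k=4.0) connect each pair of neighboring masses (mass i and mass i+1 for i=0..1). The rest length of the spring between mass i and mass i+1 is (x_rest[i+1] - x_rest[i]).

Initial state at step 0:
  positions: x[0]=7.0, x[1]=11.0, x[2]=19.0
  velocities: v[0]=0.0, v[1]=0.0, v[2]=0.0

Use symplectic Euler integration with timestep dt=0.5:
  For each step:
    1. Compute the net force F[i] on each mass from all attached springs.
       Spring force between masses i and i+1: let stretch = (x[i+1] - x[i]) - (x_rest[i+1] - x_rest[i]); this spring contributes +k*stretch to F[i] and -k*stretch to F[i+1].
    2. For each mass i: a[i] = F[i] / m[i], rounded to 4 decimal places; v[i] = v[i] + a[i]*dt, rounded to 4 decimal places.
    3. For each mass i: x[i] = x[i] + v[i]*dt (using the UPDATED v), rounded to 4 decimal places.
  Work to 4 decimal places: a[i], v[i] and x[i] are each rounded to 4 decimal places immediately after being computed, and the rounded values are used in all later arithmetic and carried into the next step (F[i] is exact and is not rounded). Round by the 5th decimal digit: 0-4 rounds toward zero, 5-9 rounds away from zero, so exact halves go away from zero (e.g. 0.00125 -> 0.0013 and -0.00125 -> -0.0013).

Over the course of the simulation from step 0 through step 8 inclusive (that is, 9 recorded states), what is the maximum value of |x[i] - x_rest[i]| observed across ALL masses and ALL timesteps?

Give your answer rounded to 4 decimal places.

Answer: 3.0000

Derivation:
Step 0: x=[7.0000 11.0000 19.0000] v=[0.0000 0.0000 0.0000]
Step 1: x=[5.0000 15.0000 18.0000] v=[-4.0000 8.0000 -2.0000]
Step 2: x=[7.0000 12.0000 18.5000] v=[4.0000 -6.0000 1.0000]
Step 3: x=[8.0000 10.5000 18.7500] v=[2.0000 -3.0000 0.5000]
Step 4: x=[5.5000 14.7500 17.8750] v=[-5.0000 8.5000 -1.7500]
Step 5: x=[6.2500 12.8750 18.4375] v=[1.5000 -3.7500 1.1250]
Step 6: x=[7.6250 9.9375 19.2188] v=[2.7500 -5.8750 1.5625]
Step 7: x=[5.3125 13.9688 18.3594] v=[-4.6250 8.0626 -1.7188]
Step 8: x=[5.6563 13.7344 18.3047] v=[0.6876 -0.4688 -0.1094]
Max displacement = 3.0000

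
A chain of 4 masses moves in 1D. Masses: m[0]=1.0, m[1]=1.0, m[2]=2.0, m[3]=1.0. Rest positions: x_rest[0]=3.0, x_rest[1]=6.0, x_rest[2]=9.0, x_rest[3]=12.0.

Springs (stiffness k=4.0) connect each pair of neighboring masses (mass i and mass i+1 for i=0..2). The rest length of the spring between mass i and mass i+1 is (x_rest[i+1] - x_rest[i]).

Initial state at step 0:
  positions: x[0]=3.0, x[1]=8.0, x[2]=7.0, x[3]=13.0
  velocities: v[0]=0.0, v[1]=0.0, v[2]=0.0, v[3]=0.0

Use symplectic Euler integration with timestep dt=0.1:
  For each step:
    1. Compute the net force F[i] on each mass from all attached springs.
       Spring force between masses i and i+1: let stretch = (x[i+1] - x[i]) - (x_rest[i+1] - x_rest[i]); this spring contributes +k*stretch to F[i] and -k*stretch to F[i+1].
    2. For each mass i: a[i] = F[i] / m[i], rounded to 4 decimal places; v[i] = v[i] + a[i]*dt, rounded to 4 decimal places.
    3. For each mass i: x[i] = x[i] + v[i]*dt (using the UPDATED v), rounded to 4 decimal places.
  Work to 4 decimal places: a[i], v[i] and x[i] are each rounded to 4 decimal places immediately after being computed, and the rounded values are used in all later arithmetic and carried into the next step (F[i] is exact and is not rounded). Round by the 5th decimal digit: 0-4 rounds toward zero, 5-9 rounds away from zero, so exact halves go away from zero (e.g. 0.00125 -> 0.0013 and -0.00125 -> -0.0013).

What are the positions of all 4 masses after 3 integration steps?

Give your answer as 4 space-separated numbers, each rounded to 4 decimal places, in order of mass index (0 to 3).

Step 0: x=[3.0000 8.0000 7.0000 13.0000] v=[0.0000 0.0000 0.0000 0.0000]
Step 1: x=[3.0800 7.7600 7.1400 12.8800] v=[0.8000 -2.4000 1.4000 -1.2000]
Step 2: x=[3.2272 7.3080 7.4072 12.6504] v=[1.4720 -4.5200 2.6720 -2.2960]
Step 3: x=[3.4176 6.6967 7.7773 12.3311] v=[1.9043 -6.1126 3.7008 -3.1933]

Answer: 3.4176 6.6967 7.7773 12.3311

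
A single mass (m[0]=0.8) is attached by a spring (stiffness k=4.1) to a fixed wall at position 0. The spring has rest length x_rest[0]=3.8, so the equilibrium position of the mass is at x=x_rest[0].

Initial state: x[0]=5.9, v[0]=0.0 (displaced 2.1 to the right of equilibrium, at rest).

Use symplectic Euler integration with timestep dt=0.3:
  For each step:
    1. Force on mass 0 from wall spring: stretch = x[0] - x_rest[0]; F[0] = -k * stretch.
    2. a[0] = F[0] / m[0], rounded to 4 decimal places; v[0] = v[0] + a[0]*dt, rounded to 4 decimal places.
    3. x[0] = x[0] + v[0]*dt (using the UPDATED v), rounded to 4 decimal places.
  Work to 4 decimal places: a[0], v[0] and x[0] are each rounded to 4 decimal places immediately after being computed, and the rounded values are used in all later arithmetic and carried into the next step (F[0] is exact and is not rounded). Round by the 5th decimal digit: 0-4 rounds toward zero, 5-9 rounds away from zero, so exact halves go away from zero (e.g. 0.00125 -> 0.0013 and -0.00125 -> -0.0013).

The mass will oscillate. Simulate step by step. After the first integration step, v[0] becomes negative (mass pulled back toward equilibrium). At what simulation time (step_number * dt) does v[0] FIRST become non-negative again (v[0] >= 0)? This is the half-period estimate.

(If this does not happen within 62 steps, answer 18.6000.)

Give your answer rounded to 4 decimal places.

Answer: 1.5000

Derivation:
Step 0: x=[5.9000] v=[0.0000]
Step 1: x=[4.9314] v=[-3.2288]
Step 2: x=[3.4409] v=[-4.9683]
Step 3: x=[2.1160] v=[-4.4162]
Step 4: x=[1.5679] v=[-1.8271]
Step 5: x=[2.0493] v=[1.6048]
First v>=0 after going negative at step 5, time=1.5000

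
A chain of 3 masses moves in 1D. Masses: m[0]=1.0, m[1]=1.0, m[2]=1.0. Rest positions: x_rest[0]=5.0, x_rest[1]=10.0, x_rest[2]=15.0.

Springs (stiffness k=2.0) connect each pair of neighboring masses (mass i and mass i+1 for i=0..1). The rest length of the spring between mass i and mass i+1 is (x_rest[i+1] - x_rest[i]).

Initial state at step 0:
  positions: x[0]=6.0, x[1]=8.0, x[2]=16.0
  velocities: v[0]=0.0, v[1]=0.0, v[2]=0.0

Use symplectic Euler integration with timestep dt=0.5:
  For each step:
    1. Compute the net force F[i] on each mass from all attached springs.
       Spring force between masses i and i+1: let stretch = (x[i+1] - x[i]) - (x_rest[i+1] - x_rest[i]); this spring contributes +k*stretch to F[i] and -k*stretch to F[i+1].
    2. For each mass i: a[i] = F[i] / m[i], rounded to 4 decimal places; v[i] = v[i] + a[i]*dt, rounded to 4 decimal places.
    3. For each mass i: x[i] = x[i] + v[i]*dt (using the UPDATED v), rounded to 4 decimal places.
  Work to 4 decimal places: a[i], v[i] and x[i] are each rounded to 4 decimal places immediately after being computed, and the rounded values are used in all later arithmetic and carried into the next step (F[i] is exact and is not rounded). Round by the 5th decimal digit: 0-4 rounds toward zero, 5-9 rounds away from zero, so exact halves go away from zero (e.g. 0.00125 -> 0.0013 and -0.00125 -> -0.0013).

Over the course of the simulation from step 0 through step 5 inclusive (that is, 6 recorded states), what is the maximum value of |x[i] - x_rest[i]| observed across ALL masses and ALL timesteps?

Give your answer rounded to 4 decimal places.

Answer: 2.5000

Derivation:
Step 0: x=[6.0000 8.0000 16.0000] v=[0.0000 0.0000 0.0000]
Step 1: x=[4.5000 11.0000 14.5000] v=[-3.0000 6.0000 -3.0000]
Step 2: x=[3.7500 12.5000 13.7500] v=[-1.5000 3.0000 -1.5000]
Step 3: x=[4.8750 10.2500 14.8750] v=[2.2500 -4.5000 2.2500]
Step 4: x=[6.1875 7.6250 16.1875] v=[2.6250 -5.2500 2.6250]
Step 5: x=[5.7188 8.5625 15.7188] v=[-0.9375 1.8750 -0.9375]
Max displacement = 2.5000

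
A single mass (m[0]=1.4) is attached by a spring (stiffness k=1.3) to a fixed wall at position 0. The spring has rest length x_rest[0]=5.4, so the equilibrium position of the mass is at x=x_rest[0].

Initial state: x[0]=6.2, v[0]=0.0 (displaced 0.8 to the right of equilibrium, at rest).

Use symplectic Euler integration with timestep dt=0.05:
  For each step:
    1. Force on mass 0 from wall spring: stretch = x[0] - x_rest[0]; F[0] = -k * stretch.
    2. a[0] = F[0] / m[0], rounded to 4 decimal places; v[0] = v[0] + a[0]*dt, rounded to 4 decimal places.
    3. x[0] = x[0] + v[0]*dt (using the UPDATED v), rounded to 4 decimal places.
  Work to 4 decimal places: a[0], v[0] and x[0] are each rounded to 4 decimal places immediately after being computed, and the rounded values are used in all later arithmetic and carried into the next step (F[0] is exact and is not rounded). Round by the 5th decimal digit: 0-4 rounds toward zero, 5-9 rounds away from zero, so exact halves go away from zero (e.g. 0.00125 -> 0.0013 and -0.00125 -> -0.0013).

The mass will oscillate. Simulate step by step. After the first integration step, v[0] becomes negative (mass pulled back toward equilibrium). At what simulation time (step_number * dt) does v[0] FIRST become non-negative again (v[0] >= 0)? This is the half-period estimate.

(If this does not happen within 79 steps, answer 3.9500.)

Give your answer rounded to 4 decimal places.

Answer: 3.3000

Derivation:
Step 0: x=[6.2000] v=[0.0000]
Step 1: x=[6.1981] v=[-0.0371]
Step 2: x=[6.1944] v=[-0.0742]
Step 3: x=[6.1888] v=[-0.1111]
Step 4: x=[6.1814] v=[-0.1477]
Step 5: x=[6.1722] v=[-0.1840]
Step 6: x=[6.1612] v=[-0.2199]
Step 7: x=[6.1484] v=[-0.2552]
Step 8: x=[6.1339] v=[-0.2899]
Step 9: x=[6.1177] v=[-0.3240]
Step 10: x=[6.0998] v=[-0.3573]
Step 11: x=[6.0803] v=[-0.3898]
Step 12: x=[6.0592] v=[-0.4214]
Step 13: x=[6.0366] v=[-0.4520]
Step 14: x=[6.0125] v=[-0.4816]
Step 15: x=[5.9870] v=[-0.5100]
Step 16: x=[5.9601] v=[-0.5373]
Step 17: x=[5.9319] v=[-0.5633]
Step 18: x=[5.9025] v=[-0.5880]
Step 19: x=[5.8719] v=[-0.6113]
Step 20: x=[5.8402] v=[-0.6332]
Step 21: x=[5.8075] v=[-0.6536]
Step 22: x=[5.7739] v=[-0.6725]
Step 23: x=[5.7394] v=[-0.6899]
Step 24: x=[5.7041] v=[-0.7057]
Step 25: x=[5.6681] v=[-0.7198]
Step 26: x=[5.6315] v=[-0.7323]
Step 27: x=[5.5943] v=[-0.7431]
Step 28: x=[5.5567] v=[-0.7521]
Step 29: x=[5.5187] v=[-0.7594]
Step 30: x=[5.4805] v=[-0.7649]
Step 31: x=[5.4421] v=[-0.7686]
Step 32: x=[5.4036] v=[-0.7706]
Step 33: x=[5.3651] v=[-0.7708]
Step 34: x=[5.3266] v=[-0.7692]
Step 35: x=[5.2883] v=[-0.7658]
Step 36: x=[5.2503] v=[-0.7606]
Step 37: x=[5.2126] v=[-0.7537]
Step 38: x=[5.1754] v=[-0.7450]
Step 39: x=[5.1387] v=[-0.7346]
Step 40: x=[5.1026] v=[-0.7225]
Step 41: x=[5.0672] v=[-0.7087]
Step 42: x=[5.0325] v=[-0.6933]
Step 43: x=[4.9987] v=[-0.6762]
Step 44: x=[4.9658] v=[-0.6576]
Step 45: x=[4.9339] v=[-0.6374]
Step 46: x=[4.9031] v=[-0.6158]
Step 47: x=[4.8735] v=[-0.5927]
Step 48: x=[4.8451] v=[-0.5683]
Step 49: x=[4.8180] v=[-0.5425]
Step 50: x=[4.7922] v=[-0.5155]
Step 51: x=[4.7678] v=[-0.4873]
Step 52: x=[4.7449] v=[-0.4580]
Step 53: x=[4.7235] v=[-0.4276]
Step 54: x=[4.7037] v=[-0.3962]
Step 55: x=[4.6855] v=[-0.3639]
Step 56: x=[4.6690] v=[-0.3307]
Step 57: x=[4.6542] v=[-0.2968]
Step 58: x=[4.6411] v=[-0.2622]
Step 59: x=[4.6298] v=[-0.2270]
Step 60: x=[4.6202] v=[-0.1912]
Step 61: x=[4.6125] v=[-0.1550]
Step 62: x=[4.6066] v=[-0.1184]
Step 63: x=[4.6025] v=[-0.0816]
Step 64: x=[4.6003] v=[-0.0446]
Step 65: x=[4.5999] v=[-0.0075]
Step 66: x=[4.6014] v=[0.0297]
First v>=0 after going negative at step 66, time=3.3000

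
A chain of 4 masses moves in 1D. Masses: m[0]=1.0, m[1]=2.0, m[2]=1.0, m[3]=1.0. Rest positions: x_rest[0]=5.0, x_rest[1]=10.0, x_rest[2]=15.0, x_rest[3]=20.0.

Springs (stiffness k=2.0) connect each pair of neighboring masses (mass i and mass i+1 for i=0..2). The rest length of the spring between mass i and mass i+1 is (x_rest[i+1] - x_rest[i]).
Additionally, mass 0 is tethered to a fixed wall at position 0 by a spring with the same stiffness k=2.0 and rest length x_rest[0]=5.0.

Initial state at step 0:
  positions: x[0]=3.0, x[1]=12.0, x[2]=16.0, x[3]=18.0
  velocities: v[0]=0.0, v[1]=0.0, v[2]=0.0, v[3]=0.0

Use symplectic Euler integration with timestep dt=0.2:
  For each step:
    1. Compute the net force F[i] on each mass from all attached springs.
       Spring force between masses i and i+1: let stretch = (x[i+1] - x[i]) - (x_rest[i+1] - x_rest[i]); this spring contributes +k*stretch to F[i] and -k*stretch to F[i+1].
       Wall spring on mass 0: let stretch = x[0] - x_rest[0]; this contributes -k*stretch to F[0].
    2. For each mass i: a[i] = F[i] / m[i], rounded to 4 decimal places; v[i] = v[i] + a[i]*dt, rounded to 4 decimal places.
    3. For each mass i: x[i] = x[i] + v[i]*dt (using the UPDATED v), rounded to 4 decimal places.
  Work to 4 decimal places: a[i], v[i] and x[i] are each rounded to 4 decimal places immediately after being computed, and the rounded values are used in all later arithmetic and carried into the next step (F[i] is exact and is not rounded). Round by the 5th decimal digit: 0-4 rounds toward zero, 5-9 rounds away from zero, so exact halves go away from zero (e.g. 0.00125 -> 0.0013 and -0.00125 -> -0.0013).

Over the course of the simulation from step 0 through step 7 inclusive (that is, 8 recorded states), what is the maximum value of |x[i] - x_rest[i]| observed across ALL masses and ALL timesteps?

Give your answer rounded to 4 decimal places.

Answer: 2.8900

Derivation:
Step 0: x=[3.0000 12.0000 16.0000 18.0000] v=[0.0000 0.0000 0.0000 0.0000]
Step 1: x=[3.4800 11.8000 15.8400 18.2400] v=[2.4000 -1.0000 -0.8000 1.2000]
Step 2: x=[4.3472 11.4288 15.5488 18.6880] v=[4.3360 -1.8560 -1.4560 2.2400]
Step 3: x=[5.4332 10.9391 15.1791 19.2849] v=[5.4298 -2.4483 -1.8483 2.9843]
Step 4: x=[6.5250 10.3988 14.7987 19.9533] v=[5.4589 -2.7015 -1.9020 3.3420]
Step 5: x=[7.4047 9.8795 14.4787 20.6093] v=[4.3984 -2.5963 -1.6001 3.2802]
Step 6: x=[7.8900 9.4452 14.2812 21.1749] v=[2.4264 -2.1714 -0.9875 2.8280]
Step 7: x=[7.8685 9.1422 14.2483 21.5890] v=[-0.1075 -1.5152 -0.1644 2.0705]
Max displacement = 2.8900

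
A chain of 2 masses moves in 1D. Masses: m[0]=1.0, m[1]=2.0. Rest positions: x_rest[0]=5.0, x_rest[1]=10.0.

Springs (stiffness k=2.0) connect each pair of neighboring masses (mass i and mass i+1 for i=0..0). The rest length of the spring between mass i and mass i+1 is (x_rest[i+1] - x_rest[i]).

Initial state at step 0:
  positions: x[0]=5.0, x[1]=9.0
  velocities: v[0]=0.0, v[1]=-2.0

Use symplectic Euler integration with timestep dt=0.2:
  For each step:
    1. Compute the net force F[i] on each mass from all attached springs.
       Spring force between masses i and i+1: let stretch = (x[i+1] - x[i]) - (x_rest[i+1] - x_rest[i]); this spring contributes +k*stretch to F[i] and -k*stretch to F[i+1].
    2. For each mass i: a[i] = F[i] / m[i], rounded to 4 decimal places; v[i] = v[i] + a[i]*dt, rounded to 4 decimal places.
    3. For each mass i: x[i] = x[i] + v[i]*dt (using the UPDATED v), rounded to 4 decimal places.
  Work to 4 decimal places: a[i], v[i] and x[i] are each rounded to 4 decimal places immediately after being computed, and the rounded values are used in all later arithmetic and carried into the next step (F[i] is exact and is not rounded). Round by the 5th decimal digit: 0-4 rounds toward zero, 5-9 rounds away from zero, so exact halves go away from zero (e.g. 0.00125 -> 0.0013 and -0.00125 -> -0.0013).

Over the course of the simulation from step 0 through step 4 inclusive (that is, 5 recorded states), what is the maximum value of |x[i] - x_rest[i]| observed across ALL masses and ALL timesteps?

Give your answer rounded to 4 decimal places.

Answer: 2.1193

Derivation:
Step 0: x=[5.0000 9.0000] v=[0.0000 -2.0000]
Step 1: x=[4.9200 8.6400] v=[-0.4000 -1.8000]
Step 2: x=[4.7376 8.3312] v=[-0.9120 -1.5440]
Step 3: x=[4.4427 8.0787] v=[-1.4746 -1.2627]
Step 4: x=[4.0387 7.8807] v=[-2.0202 -0.9899]
Max displacement = 2.1193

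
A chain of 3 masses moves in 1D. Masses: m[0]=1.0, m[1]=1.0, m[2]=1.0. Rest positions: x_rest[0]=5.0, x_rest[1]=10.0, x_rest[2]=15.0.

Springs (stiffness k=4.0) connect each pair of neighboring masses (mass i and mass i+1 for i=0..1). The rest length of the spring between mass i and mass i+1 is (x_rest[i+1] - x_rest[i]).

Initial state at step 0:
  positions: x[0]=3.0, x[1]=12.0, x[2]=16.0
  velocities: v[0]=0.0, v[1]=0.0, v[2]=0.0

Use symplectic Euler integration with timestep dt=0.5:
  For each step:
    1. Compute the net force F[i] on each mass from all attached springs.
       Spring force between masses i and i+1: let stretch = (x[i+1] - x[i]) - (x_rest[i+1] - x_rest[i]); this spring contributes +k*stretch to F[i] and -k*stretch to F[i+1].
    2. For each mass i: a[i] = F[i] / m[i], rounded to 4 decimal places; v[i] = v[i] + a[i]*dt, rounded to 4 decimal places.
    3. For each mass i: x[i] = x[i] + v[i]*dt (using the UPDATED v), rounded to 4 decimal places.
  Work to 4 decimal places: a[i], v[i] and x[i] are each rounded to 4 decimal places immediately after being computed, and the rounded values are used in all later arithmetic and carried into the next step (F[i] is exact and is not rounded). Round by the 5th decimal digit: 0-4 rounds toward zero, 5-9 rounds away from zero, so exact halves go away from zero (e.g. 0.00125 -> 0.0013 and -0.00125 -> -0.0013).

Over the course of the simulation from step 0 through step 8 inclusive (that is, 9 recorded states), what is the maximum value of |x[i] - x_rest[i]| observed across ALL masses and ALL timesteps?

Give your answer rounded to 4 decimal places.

Answer: 3.0000

Derivation:
Step 0: x=[3.0000 12.0000 16.0000] v=[0.0000 0.0000 0.0000]
Step 1: x=[7.0000 7.0000 17.0000] v=[8.0000 -10.0000 2.0000]
Step 2: x=[6.0000 12.0000 13.0000] v=[-2.0000 10.0000 -8.0000]
Step 3: x=[6.0000 12.0000 13.0000] v=[0.0000 0.0000 0.0000]
Step 4: x=[7.0000 7.0000 17.0000] v=[2.0000 -10.0000 8.0000]
Step 5: x=[3.0000 12.0000 16.0000] v=[-8.0000 10.0000 -2.0000]
Step 6: x=[3.0000 12.0000 16.0000] v=[0.0000 0.0000 0.0000]
Step 7: x=[7.0000 7.0000 17.0000] v=[8.0000 -10.0000 2.0000]
Step 8: x=[6.0000 12.0000 13.0000] v=[-2.0000 10.0000 -8.0000]
Max displacement = 3.0000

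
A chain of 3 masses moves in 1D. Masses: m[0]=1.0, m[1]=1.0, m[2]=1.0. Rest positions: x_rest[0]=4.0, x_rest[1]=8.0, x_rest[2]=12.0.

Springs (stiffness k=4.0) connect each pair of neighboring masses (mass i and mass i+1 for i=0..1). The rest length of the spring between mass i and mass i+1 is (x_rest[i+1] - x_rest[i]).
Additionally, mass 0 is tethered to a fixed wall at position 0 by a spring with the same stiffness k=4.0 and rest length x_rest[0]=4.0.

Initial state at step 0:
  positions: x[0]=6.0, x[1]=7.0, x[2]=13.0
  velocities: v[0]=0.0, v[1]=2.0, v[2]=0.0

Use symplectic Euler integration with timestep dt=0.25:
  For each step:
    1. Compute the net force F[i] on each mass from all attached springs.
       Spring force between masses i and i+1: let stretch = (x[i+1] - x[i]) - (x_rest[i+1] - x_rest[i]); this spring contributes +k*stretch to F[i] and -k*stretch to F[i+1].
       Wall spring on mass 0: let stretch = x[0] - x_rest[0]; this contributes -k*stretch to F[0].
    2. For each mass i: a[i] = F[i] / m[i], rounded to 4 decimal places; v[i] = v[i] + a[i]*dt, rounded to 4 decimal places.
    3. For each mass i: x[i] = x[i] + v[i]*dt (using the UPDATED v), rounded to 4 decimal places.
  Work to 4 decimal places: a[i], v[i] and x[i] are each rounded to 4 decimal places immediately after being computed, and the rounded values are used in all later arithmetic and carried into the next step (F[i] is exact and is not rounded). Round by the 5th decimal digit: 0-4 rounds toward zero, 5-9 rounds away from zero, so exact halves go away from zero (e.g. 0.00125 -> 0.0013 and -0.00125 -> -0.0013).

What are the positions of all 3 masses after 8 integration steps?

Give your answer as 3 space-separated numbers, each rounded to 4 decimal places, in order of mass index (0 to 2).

Step 0: x=[6.0000 7.0000 13.0000] v=[0.0000 2.0000 0.0000]
Step 1: x=[4.7500 8.7500 12.5000] v=[-5.0000 7.0000 -2.0000]
Step 2: x=[3.3125 10.4375 12.0625] v=[-5.7500 6.7500 -1.7500]
Step 3: x=[2.8281 10.7500 12.2188] v=[-1.9375 1.2500 0.6250]
Step 4: x=[3.6172 9.4492 13.0079] v=[3.1563 -5.2031 3.1562]
Step 5: x=[4.9600 7.5801 13.9073] v=[5.3711 -7.4764 3.5975]
Step 6: x=[5.7178 6.6378 14.2249] v=[3.0312 -3.7693 1.2703]
Step 7: x=[5.2762 7.3623 13.6457] v=[-1.7666 2.8978 -2.3168]
Step 8: x=[4.0370 9.1361 12.4957] v=[-4.9567 7.0951 -4.6002]

Answer: 4.0370 9.1361 12.4957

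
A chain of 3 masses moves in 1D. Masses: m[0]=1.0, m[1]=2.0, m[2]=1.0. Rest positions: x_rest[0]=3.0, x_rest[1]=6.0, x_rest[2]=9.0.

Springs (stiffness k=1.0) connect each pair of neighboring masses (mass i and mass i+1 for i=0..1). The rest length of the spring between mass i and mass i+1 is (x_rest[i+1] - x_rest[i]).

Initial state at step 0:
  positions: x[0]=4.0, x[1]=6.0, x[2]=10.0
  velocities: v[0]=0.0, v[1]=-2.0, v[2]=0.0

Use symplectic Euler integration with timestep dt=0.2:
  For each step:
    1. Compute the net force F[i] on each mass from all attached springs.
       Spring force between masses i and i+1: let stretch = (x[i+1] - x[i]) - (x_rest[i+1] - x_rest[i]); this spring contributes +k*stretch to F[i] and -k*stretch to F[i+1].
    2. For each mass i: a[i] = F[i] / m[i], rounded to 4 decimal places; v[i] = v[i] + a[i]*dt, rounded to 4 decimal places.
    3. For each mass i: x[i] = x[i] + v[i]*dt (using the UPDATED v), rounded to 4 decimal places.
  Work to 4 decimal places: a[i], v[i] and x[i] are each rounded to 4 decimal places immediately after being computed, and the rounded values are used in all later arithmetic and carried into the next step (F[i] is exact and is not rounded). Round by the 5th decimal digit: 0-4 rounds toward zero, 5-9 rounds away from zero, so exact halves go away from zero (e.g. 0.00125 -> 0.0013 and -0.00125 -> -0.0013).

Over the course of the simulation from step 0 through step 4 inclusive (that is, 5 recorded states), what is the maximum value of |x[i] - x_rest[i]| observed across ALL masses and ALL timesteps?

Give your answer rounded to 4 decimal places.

Answer: 1.0938

Derivation:
Step 0: x=[4.0000 6.0000 10.0000] v=[0.0000 -2.0000 0.0000]
Step 1: x=[3.9600 5.6400 9.9600] v=[-0.2000 -1.8000 -0.2000]
Step 2: x=[3.8672 5.3328 9.8672] v=[-0.4640 -1.5360 -0.4640]
Step 3: x=[3.7130 5.0870 9.7130] v=[-0.7709 -1.2291 -0.7709]
Step 4: x=[3.4938 4.9062 9.4938] v=[-1.0961 -0.9039 -1.0961]
Max displacement = 1.0938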